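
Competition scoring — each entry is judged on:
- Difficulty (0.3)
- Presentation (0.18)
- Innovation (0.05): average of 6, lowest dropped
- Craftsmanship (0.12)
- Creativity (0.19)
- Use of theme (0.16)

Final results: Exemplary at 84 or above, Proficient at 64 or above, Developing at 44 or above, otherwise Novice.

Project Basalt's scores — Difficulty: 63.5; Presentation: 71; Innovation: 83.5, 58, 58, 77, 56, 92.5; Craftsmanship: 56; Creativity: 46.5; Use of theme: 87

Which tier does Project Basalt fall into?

Proficient

Innovation: drop 56 → average of remaining 5 = 369/5 = 73.8
Weighted total:
  Difficulty 63.5 × 0.3 = 19.05
  Presentation 71 × 0.18 = 12.78
  Innovation 73.8 × 0.05 = 3.69
  Craftsmanship 56 × 0.12 = 6.72
  Creativity 46.5 × 0.19 = 8.835
  Use of theme 87 × 0.16 = 13.92
Sum = 64.995
64.995 is ≥ 64 and < 84 → Proficient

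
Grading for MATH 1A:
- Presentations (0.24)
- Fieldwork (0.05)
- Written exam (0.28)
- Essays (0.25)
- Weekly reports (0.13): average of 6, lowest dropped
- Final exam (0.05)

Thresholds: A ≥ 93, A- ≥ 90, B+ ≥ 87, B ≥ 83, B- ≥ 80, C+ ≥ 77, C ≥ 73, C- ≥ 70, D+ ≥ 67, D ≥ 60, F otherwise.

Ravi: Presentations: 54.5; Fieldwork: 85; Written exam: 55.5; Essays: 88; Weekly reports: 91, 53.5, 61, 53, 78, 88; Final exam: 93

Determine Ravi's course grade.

D+

Weekly reports: drop 53 → average of remaining 5 = 371.5/5 = 74.3
Weighted total:
  Presentations 54.5 × 0.24 = 13.08
  Fieldwork 85 × 0.05 = 4.25
  Written exam 55.5 × 0.28 = 15.54
  Essays 88 × 0.25 = 22
  Weekly reports 74.3 × 0.13 = 9.659
  Final exam 93 × 0.05 = 4.65
Sum = 69.179
69.179 is ≥ 67 and < 70 → D+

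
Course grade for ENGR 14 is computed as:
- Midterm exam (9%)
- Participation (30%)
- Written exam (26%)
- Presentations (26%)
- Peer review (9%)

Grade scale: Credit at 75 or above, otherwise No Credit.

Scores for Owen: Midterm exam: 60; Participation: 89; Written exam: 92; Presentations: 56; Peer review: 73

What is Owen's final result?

Weighted total:
  Midterm exam 60 × 0.09 = 5.4
  Participation 89 × 0.3 = 26.7
  Written exam 92 × 0.26 = 23.92
  Presentations 56 × 0.26 = 14.56
  Peer review 73 × 0.09 = 6.57
Sum = 77.15
77.15 ≥ 75 → Credit

Credit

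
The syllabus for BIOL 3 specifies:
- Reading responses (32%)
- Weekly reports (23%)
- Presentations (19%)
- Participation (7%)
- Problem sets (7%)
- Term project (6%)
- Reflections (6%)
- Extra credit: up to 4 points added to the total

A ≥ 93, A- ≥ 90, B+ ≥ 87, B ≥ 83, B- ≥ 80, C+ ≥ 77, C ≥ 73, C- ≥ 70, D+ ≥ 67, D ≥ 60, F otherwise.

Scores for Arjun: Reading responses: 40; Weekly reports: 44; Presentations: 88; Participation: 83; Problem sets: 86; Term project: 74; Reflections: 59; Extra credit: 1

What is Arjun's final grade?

D

Weighted total:
  Reading responses 40 × 0.32 = 12.8
  Weekly reports 44 × 0.23 = 10.12
  Presentations 88 × 0.19 = 16.72
  Participation 83 × 0.07 = 5.81
  Problem sets 86 × 0.07 = 6.02
  Term project 74 × 0.06 = 4.44
  Reflections 59 × 0.06 = 3.54
Sum = 59.45
Extra credit: 59.45 + 1 = 60.45
60.45 is ≥ 60 and < 67 → D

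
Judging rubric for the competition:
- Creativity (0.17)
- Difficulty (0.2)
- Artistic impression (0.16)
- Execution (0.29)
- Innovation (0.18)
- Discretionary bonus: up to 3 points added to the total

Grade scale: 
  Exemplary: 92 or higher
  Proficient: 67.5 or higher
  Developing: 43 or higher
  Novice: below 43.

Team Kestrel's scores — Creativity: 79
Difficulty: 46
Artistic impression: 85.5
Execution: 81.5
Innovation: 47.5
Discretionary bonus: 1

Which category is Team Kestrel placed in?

Weighted total:
  Creativity 79 × 0.17 = 13.43
  Difficulty 46 × 0.2 = 9.2
  Artistic impression 85.5 × 0.16 = 13.68
  Execution 81.5 × 0.29 = 23.635
  Innovation 47.5 × 0.18 = 8.55
Sum = 68.495
Discretionary bonus: 68.495 + 1 = 69.495
69.495 is ≥ 67.5 and < 92 → Proficient

Proficient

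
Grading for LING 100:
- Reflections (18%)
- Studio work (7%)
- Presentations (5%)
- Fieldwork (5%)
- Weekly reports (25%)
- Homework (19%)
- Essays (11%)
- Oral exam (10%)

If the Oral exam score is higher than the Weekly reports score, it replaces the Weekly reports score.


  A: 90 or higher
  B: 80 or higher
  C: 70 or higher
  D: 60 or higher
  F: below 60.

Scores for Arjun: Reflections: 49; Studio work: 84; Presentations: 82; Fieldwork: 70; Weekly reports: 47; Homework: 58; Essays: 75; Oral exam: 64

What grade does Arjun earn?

D

Oral exam (64) > Weekly reports (47), so Weekly reports counts as 64.
Weighted total:
  Reflections 49 × 0.18 = 8.82
  Studio work 84 × 0.07 = 5.88
  Presentations 82 × 0.05 = 4.1
  Fieldwork 70 × 0.05 = 3.5
  Weekly reports 64 × 0.25 = 16
  Homework 58 × 0.19 = 11.02
  Essays 75 × 0.11 = 8.25
  Oral exam 64 × 0.1 = 6.4
Sum = 63.97
63.97 is ≥ 60 and < 70 → D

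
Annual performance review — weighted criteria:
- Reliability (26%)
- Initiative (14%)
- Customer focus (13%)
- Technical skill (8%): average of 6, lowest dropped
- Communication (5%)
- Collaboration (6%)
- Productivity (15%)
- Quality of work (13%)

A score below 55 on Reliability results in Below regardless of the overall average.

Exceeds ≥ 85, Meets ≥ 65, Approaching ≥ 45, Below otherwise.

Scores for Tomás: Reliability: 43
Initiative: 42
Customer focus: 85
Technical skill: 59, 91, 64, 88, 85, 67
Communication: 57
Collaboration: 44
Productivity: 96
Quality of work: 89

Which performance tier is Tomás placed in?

Below

Technical skill: drop 59 → average of remaining 5 = 395/5 = 79
Reliability score 43 < 55: minimum not met.
Weighted total:
  Reliability 43 × 0.26 = 11.18
  Initiative 42 × 0.14 = 5.88
  Customer focus 85 × 0.13 = 11.05
  Technical skill 79 × 0.08 = 6.32
  Communication 57 × 0.05 = 2.85
  Collaboration 44 × 0.06 = 2.64
  Productivity 96 × 0.15 = 14.4
  Quality of work 89 × 0.13 = 11.57
Sum = 65.89
Because the Reliability minimum was not met, the result is Below.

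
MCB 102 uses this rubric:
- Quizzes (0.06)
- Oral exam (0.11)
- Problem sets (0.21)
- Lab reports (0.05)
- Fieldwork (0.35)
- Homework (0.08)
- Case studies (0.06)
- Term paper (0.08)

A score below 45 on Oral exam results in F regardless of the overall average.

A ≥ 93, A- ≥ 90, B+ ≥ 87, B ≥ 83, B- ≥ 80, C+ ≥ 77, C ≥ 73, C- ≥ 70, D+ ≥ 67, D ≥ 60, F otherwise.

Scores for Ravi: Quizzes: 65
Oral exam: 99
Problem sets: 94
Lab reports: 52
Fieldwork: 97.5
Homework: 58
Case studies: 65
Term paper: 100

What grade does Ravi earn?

B+

Oral exam score 99 ≥ 45: minimum met.
Weighted total:
  Quizzes 65 × 0.06 = 3.9
  Oral exam 99 × 0.11 = 10.89
  Problem sets 94 × 0.21 = 19.74
  Lab reports 52 × 0.05 = 2.6
  Fieldwork 97.5 × 0.35 = 34.125
  Homework 58 × 0.08 = 4.64
  Case studies 65 × 0.06 = 3.9
  Term paper 100 × 0.08 = 8
Sum = 87.795
87.795 is ≥ 87 and < 90 → B+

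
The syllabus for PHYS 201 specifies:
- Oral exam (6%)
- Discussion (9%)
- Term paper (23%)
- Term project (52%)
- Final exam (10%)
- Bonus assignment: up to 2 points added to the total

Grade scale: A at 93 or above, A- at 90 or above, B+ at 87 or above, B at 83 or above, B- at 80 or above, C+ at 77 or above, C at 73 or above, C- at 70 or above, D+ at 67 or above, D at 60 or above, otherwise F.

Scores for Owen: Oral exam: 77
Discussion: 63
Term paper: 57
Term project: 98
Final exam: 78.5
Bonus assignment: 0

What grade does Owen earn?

Weighted total:
  Oral exam 77 × 0.06 = 4.62
  Discussion 63 × 0.09 = 5.67
  Term paper 57 × 0.23 = 13.11
  Term project 98 × 0.52 = 50.96
  Final exam 78.5 × 0.1 = 7.85
Sum = 82.21
Bonus assignment: 82.21 + 0 = 82.21
82.21 is ≥ 80 and < 83 → B-

B-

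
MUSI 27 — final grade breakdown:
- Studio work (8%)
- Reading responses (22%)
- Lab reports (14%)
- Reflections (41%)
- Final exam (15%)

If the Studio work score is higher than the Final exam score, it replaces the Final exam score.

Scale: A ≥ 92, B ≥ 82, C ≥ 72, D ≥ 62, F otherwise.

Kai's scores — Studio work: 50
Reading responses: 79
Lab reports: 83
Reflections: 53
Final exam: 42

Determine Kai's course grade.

D

Studio work (50) > Final exam (42), so Final exam counts as 50.
Weighted total:
  Studio work 50 × 0.08 = 4
  Reading responses 79 × 0.22 = 17.38
  Lab reports 83 × 0.14 = 11.62
  Reflections 53 × 0.41 = 21.73
  Final exam 50 × 0.15 = 7.5
Sum = 62.23
62.23 is ≥ 62 and < 72 → D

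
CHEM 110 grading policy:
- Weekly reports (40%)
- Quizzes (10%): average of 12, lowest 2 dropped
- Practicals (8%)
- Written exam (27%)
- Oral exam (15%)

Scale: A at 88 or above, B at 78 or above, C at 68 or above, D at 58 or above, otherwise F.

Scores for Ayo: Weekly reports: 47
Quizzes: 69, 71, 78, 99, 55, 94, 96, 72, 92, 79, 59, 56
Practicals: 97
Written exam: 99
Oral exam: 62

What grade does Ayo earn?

C

Quizzes: drop 55, 56 → average of remaining 10 = 809/10 = 80.9
Weighted total:
  Weekly reports 47 × 0.4 = 18.8
  Quizzes 80.9 × 0.1 = 8.09
  Practicals 97 × 0.08 = 7.76
  Written exam 99 × 0.27 = 26.73
  Oral exam 62 × 0.15 = 9.3
Sum = 70.68
70.68 is ≥ 68 and < 78 → C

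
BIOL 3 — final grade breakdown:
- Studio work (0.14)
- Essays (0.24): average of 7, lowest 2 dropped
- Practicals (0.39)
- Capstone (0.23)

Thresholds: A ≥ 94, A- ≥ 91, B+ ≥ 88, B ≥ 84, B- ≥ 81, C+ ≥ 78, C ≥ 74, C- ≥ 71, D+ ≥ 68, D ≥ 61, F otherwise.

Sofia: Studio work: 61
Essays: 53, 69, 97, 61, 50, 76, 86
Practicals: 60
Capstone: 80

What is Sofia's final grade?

Essays: drop 50, 53 → average of remaining 5 = 389/5 = 77.8
Weighted total:
  Studio work 61 × 0.14 = 8.54
  Essays 77.8 × 0.24 = 18.672
  Practicals 60 × 0.39 = 23.4
  Capstone 80 × 0.23 = 18.4
Sum = 69.012
69.012 is ≥ 68 and < 71 → D+

D+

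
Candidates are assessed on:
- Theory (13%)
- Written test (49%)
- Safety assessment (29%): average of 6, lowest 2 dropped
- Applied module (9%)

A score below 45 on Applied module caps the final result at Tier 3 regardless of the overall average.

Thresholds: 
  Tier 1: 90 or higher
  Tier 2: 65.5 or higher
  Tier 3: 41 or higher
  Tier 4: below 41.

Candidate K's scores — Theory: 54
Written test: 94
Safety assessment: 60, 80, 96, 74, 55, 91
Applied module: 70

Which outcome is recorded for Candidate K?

Safety assessment: drop 55, 60 → average of remaining 4 = 341/4 = 85.25
Applied module score 70 ≥ 45: minimum met.
Weighted total:
  Theory 54 × 0.13 = 7.02
  Written test 94 × 0.49 = 46.06
  Safety assessment 85.25 × 0.29 = 24.7225
  Applied module 70 × 0.09 = 6.3
Sum = 84.1025
84.1025 is ≥ 65.5 and < 90 → Tier 2

Tier 2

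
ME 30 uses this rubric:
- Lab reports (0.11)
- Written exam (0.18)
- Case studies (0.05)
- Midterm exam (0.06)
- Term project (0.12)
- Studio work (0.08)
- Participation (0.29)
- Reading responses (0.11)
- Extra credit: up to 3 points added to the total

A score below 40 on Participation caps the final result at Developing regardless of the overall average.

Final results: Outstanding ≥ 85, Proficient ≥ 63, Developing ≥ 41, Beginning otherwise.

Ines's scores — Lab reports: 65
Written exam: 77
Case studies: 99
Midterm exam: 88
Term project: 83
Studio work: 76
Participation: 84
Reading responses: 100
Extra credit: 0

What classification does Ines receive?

Proficient

Participation score 84 ≥ 40: minimum met.
Weighted total:
  Lab reports 65 × 0.11 = 7.15
  Written exam 77 × 0.18 = 13.86
  Case studies 99 × 0.05 = 4.95
  Midterm exam 88 × 0.06 = 5.28
  Term project 83 × 0.12 = 9.96
  Studio work 76 × 0.08 = 6.08
  Participation 84 × 0.29 = 24.36
  Reading responses 100 × 0.11 = 11
Sum = 82.64
Extra credit: 82.64 + 0 = 82.64
82.64 is ≥ 63 and < 85 → Proficient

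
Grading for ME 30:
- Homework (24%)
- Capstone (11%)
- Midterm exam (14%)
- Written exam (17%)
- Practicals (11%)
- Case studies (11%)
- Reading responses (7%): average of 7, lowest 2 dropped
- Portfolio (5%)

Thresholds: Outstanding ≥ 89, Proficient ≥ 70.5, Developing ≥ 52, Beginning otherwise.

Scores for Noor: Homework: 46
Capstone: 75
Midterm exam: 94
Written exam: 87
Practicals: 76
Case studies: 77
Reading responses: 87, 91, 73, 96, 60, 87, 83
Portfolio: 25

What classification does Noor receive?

Proficient

Reading responses: drop 60, 73 → average of remaining 5 = 444/5 = 88.8
Weighted total:
  Homework 46 × 0.24 = 11.04
  Capstone 75 × 0.11 = 8.25
  Midterm exam 94 × 0.14 = 13.16
  Written exam 87 × 0.17 = 14.79
  Practicals 76 × 0.11 = 8.36
  Case studies 77 × 0.11 = 8.47
  Reading responses 88.8 × 0.07 = 6.216
  Portfolio 25 × 0.05 = 1.25
Sum = 71.536
71.536 is ≥ 70.5 and < 89 → Proficient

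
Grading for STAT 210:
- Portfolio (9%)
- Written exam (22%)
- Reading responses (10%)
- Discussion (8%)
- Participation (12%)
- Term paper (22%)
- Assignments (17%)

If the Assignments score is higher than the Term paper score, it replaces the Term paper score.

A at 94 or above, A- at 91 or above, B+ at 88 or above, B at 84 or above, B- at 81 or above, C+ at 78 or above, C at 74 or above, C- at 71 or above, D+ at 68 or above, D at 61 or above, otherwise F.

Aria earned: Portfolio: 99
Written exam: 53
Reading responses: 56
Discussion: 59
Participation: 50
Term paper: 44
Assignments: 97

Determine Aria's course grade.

Assignments (97) > Term paper (44), so Term paper counts as 97.
Weighted total:
  Portfolio 99 × 0.09 = 8.91
  Written exam 53 × 0.22 = 11.66
  Reading responses 56 × 0.1 = 5.6
  Discussion 59 × 0.08 = 4.72
  Participation 50 × 0.12 = 6
  Term paper 97 × 0.22 = 21.34
  Assignments 97 × 0.17 = 16.49
Sum = 74.72
74.72 is ≥ 74 and < 78 → C

C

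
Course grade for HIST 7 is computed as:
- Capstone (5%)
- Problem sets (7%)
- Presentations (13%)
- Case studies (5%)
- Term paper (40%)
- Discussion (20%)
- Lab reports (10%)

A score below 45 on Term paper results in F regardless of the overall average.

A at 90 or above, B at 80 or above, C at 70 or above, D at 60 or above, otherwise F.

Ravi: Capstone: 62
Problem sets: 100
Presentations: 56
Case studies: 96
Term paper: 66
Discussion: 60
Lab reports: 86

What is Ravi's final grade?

Term paper score 66 ≥ 45: minimum met.
Weighted total:
  Capstone 62 × 0.05 = 3.1
  Problem sets 100 × 0.07 = 7
  Presentations 56 × 0.13 = 7.28
  Case studies 96 × 0.05 = 4.8
  Term paper 66 × 0.4 = 26.4
  Discussion 60 × 0.2 = 12
  Lab reports 86 × 0.1 = 8.6
Sum = 69.18
69.18 is ≥ 60 and < 70 → D

D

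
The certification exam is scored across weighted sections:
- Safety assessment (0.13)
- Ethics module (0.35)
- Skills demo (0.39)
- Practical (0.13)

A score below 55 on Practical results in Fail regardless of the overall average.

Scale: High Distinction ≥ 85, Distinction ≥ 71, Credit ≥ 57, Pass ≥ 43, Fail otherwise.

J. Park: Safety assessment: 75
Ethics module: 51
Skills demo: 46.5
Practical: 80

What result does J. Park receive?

Practical score 80 ≥ 55: minimum met.
Weighted total:
  Safety assessment 75 × 0.13 = 9.75
  Ethics module 51 × 0.35 = 17.85
  Skills demo 46.5 × 0.39 = 18.135
  Practical 80 × 0.13 = 10.4
Sum = 56.135
56.135 is ≥ 43 and < 57 → Pass

Pass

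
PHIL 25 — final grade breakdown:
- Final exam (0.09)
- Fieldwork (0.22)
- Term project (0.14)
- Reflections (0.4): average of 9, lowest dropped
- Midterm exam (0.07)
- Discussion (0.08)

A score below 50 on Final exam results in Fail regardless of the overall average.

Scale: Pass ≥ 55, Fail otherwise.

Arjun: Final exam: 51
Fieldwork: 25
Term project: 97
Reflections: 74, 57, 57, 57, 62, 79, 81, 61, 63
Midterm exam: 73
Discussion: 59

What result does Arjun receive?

Pass

Reflections: drop 57 → average of remaining 8 = 534/8 = 66.75
Final exam score 51 ≥ 50: minimum met.
Weighted total:
  Final exam 51 × 0.09 = 4.59
  Fieldwork 25 × 0.22 = 5.5
  Term project 97 × 0.14 = 13.58
  Reflections 66.75 × 0.4 = 26.7
  Midterm exam 73 × 0.07 = 5.11
  Discussion 59 × 0.08 = 4.72
Sum = 60.2
60.2 ≥ 55 → Pass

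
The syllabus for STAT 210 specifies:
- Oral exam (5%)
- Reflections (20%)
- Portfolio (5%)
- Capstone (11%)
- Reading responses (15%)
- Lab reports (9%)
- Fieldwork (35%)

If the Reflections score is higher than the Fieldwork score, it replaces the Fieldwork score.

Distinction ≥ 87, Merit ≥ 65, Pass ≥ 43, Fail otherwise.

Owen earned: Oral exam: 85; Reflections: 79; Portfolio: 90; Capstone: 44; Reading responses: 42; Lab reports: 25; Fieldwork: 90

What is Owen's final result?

Merit

Reflections (79) ≤ Fieldwork (90), so Fieldwork stays at 90.
Weighted total:
  Oral exam 85 × 0.05 = 4.25
  Reflections 79 × 0.2 = 15.8
  Portfolio 90 × 0.05 = 4.5
  Capstone 44 × 0.11 = 4.84
  Reading responses 42 × 0.15 = 6.3
  Lab reports 25 × 0.09 = 2.25
  Fieldwork 90 × 0.35 = 31.5
Sum = 69.44
69.44 is ≥ 65 and < 87 → Merit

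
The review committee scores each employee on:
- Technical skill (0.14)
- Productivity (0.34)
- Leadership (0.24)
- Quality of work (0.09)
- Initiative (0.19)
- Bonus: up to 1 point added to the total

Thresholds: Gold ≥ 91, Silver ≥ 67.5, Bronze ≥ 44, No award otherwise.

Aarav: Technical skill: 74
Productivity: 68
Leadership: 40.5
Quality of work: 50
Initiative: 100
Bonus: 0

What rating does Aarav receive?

Bronze

Weighted total:
  Technical skill 74 × 0.14 = 10.36
  Productivity 68 × 0.34 = 23.12
  Leadership 40.5 × 0.24 = 9.72
  Quality of work 50 × 0.09 = 4.5
  Initiative 100 × 0.19 = 19
Sum = 66.7
Bonus: 66.7 + 0 = 66.7
66.7 is ≥ 44 and < 67.5 → Bronze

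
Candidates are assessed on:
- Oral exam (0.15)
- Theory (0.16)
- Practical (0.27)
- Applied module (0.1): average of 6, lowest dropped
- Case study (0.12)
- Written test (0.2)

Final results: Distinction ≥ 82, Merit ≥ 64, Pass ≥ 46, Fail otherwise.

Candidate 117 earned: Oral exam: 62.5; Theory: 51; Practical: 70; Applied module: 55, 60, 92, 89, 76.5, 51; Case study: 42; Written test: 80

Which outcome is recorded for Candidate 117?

Merit

Applied module: drop 51 → average of remaining 5 = 372.5/5 = 74.5
Weighted total:
  Oral exam 62.5 × 0.15 = 9.375
  Theory 51 × 0.16 = 8.16
  Practical 70 × 0.27 = 18.9
  Applied module 74.5 × 0.1 = 7.45
  Case study 42 × 0.12 = 5.04
  Written test 80 × 0.2 = 16
Sum = 64.925
64.925 is ≥ 64 and < 82 → Merit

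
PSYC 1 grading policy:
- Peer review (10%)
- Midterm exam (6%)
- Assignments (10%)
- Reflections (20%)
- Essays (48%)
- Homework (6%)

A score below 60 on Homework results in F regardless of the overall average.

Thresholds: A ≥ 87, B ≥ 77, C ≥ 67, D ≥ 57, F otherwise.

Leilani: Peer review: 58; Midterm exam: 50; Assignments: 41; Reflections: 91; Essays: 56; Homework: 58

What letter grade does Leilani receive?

F

Homework score 58 < 60: minimum not met.
Weighted total:
  Peer review 58 × 0.1 = 5.8
  Midterm exam 50 × 0.06 = 3
  Assignments 41 × 0.1 = 4.1
  Reflections 91 × 0.2 = 18.2
  Essays 56 × 0.48 = 26.88
  Homework 58 × 0.06 = 3.48
Sum = 61.46
Because the Homework minimum was not met, the result is F.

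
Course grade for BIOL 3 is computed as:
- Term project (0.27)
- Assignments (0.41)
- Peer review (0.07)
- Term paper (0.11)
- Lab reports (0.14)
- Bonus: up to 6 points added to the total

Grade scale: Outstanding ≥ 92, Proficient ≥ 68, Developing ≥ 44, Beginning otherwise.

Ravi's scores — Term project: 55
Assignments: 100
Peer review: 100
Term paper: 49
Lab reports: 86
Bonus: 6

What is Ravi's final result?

Proficient

Weighted total:
  Term project 55 × 0.27 = 14.85
  Assignments 100 × 0.41 = 41
  Peer review 100 × 0.07 = 7
  Term paper 49 × 0.11 = 5.39
  Lab reports 86 × 0.14 = 12.04
Sum = 80.28
Bonus: 80.28 + 6 = 86.28
86.28 is ≥ 68 and < 92 → Proficient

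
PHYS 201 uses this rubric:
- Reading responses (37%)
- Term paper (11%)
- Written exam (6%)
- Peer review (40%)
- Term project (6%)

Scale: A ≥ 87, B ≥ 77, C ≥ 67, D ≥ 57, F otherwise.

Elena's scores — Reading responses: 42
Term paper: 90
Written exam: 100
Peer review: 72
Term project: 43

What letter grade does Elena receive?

D

Weighted total:
  Reading responses 42 × 0.37 = 15.54
  Term paper 90 × 0.11 = 9.9
  Written exam 100 × 0.06 = 6
  Peer review 72 × 0.4 = 28.8
  Term project 43 × 0.06 = 2.58
Sum = 62.82
62.82 is ≥ 57 and < 67 → D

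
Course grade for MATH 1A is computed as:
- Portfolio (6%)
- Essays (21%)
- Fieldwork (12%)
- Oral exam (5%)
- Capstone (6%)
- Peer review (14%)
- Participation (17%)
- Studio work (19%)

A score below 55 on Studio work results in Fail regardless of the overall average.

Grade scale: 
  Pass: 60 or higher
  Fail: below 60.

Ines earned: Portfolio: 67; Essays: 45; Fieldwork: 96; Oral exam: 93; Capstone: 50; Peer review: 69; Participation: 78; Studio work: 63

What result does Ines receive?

Pass

Studio work score 63 ≥ 55: minimum met.
Weighted total:
  Portfolio 67 × 0.06 = 4.02
  Essays 45 × 0.21 = 9.45
  Fieldwork 96 × 0.12 = 11.52
  Oral exam 93 × 0.05 = 4.65
  Capstone 50 × 0.06 = 3
  Peer review 69 × 0.14 = 9.66
  Participation 78 × 0.17 = 13.26
  Studio work 63 × 0.19 = 11.97
Sum = 67.53
67.53 ≥ 60 → Pass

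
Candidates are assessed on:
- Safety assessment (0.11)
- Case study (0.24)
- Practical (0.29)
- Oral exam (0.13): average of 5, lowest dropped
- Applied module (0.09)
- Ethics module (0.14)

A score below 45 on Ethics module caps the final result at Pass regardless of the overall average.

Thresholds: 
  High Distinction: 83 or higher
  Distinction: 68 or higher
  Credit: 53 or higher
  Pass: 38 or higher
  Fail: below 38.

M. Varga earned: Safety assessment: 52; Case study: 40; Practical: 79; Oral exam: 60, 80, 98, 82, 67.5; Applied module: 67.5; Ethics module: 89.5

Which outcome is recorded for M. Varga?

Oral exam: drop 60 → average of remaining 4 = 327.5/4 = 81.875
Ethics module score 89.5 ≥ 45: minimum met.
Weighted total:
  Safety assessment 52 × 0.11 = 5.72
  Case study 40 × 0.24 = 9.6
  Practical 79 × 0.29 = 22.91
  Oral exam 81.875 × 0.13 = 10.64375
  Applied module 67.5 × 0.09 = 6.075
  Ethics module 89.5 × 0.14 = 12.53
Sum = 67.47875
67.47875 is ≥ 53 and < 68 → Credit

Credit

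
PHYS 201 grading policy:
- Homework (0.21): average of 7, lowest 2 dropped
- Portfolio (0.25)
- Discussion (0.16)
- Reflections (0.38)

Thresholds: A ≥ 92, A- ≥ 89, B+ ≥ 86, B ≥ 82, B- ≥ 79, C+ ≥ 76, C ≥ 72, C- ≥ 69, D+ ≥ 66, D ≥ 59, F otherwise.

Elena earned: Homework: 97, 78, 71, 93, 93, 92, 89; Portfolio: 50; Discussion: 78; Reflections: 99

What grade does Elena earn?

B

Homework: drop 71, 78 → average of remaining 5 = 464/5 = 92.8
Weighted total:
  Homework 92.8 × 0.21 = 19.488
  Portfolio 50 × 0.25 = 12.5
  Discussion 78 × 0.16 = 12.48
  Reflections 99 × 0.38 = 37.62
Sum = 82.088
82.088 is ≥ 82 and < 86 → B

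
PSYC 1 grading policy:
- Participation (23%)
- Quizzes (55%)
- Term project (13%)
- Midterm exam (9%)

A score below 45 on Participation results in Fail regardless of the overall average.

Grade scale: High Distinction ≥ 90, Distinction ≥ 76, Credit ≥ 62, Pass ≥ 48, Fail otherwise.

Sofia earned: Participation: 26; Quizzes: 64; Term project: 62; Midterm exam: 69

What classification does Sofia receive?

Participation score 26 < 45: minimum not met.
Weighted total:
  Participation 26 × 0.23 = 5.98
  Quizzes 64 × 0.55 = 35.2
  Term project 62 × 0.13 = 8.06
  Midterm exam 69 × 0.09 = 6.21
Sum = 55.45
Because the Participation minimum was not met, the result is Fail.

Fail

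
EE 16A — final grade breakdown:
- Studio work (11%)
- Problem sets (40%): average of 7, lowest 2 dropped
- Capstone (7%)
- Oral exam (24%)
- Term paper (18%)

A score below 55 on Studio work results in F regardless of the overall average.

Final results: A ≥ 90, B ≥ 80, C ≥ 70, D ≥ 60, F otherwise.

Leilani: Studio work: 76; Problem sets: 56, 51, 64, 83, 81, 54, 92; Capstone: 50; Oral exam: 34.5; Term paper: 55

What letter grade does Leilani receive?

D

Problem sets: drop 51, 54 → average of remaining 5 = 376/5 = 75.2
Studio work score 76 ≥ 55: minimum met.
Weighted total:
  Studio work 76 × 0.11 = 8.36
  Problem sets 75.2 × 0.4 = 30.08
  Capstone 50 × 0.07 = 3.5
  Oral exam 34.5 × 0.24 = 8.28
  Term paper 55 × 0.18 = 9.9
Sum = 60.12
60.12 is ≥ 60 and < 70 → D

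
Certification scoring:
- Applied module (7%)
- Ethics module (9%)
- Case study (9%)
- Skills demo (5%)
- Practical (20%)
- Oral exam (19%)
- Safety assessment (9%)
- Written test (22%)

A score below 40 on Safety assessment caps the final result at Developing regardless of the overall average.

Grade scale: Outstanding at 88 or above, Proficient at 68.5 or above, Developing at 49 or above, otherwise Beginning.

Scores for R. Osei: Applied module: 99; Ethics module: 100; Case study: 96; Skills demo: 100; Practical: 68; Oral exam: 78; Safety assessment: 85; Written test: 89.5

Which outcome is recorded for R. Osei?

Safety assessment score 85 ≥ 40: minimum met.
Weighted total:
  Applied module 99 × 0.07 = 6.93
  Ethics module 100 × 0.09 = 9
  Case study 96 × 0.09 = 8.64
  Skills demo 100 × 0.05 = 5
  Practical 68 × 0.2 = 13.6
  Oral exam 78 × 0.19 = 14.82
  Safety assessment 85 × 0.09 = 7.65
  Written test 89.5 × 0.22 = 19.69
Sum = 85.33
85.33 is ≥ 68.5 and < 88 → Proficient

Proficient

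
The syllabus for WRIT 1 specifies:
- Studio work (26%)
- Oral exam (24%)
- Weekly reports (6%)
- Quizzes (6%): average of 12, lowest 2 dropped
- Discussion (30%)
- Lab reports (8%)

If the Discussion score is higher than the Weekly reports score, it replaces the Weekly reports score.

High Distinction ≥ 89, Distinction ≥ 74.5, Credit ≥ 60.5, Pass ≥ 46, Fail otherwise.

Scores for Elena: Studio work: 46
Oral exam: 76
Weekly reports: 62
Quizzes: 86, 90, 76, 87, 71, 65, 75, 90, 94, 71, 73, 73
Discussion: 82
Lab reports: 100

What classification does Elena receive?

Credit

Quizzes: drop 65, 71 → average of remaining 10 = 815/10 = 81.5
Discussion (82) > Weekly reports (62), so Weekly reports counts as 82.
Weighted total:
  Studio work 46 × 0.26 = 11.96
  Oral exam 76 × 0.24 = 18.24
  Weekly reports 82 × 0.06 = 4.92
  Quizzes 81.5 × 0.06 = 4.89
  Discussion 82 × 0.3 = 24.6
  Lab reports 100 × 0.08 = 8
Sum = 72.61
72.61 is ≥ 60.5 and < 74.5 → Credit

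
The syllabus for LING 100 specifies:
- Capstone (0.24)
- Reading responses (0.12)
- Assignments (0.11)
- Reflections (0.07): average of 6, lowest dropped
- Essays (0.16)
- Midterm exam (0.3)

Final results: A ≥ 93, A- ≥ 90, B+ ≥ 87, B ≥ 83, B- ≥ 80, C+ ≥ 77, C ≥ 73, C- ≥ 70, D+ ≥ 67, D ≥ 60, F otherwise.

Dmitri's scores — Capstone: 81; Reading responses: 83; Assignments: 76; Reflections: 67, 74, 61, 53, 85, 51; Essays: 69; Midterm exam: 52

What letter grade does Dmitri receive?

D+

Reflections: drop 51 → average of remaining 5 = 340/5 = 68
Weighted total:
  Capstone 81 × 0.24 = 19.44
  Reading responses 83 × 0.12 = 9.96
  Assignments 76 × 0.11 = 8.36
  Reflections 68 × 0.07 = 4.76
  Essays 69 × 0.16 = 11.04
  Midterm exam 52 × 0.3 = 15.6
Sum = 69.16
69.16 is ≥ 67 and < 70 → D+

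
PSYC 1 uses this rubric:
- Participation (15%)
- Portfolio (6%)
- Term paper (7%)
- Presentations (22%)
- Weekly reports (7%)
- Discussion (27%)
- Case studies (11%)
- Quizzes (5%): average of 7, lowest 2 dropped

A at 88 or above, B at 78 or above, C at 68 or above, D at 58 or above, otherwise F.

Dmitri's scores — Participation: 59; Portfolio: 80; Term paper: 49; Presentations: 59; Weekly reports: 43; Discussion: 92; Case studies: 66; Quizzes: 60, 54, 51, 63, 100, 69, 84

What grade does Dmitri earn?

C

Quizzes: drop 51, 54 → average of remaining 5 = 376/5 = 75.2
Weighted total:
  Participation 59 × 0.15 = 8.85
  Portfolio 80 × 0.06 = 4.8
  Term paper 49 × 0.07 = 3.43
  Presentations 59 × 0.22 = 12.98
  Weekly reports 43 × 0.07 = 3.01
  Discussion 92 × 0.27 = 24.84
  Case studies 66 × 0.11 = 7.26
  Quizzes 75.2 × 0.05 = 3.76
Sum = 68.93
68.93 is ≥ 68 and < 78 → C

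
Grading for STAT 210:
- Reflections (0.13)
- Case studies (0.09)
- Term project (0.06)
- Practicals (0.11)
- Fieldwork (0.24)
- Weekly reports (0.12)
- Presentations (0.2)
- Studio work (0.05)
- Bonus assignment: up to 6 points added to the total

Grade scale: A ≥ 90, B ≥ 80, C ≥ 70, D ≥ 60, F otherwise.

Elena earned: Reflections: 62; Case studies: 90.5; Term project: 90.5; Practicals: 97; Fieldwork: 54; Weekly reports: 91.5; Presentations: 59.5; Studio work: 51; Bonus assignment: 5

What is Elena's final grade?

C

Weighted total:
  Reflections 62 × 0.13 = 8.06
  Case studies 90.5 × 0.09 = 8.145
  Term project 90.5 × 0.06 = 5.43
  Practicals 97 × 0.11 = 10.67
  Fieldwork 54 × 0.24 = 12.96
  Weekly reports 91.5 × 0.12 = 10.98
  Presentations 59.5 × 0.2 = 11.9
  Studio work 51 × 0.05 = 2.55
Sum = 70.695
Bonus assignment: 70.695 + 5 = 75.695
75.695 is ≥ 70 and < 80 → C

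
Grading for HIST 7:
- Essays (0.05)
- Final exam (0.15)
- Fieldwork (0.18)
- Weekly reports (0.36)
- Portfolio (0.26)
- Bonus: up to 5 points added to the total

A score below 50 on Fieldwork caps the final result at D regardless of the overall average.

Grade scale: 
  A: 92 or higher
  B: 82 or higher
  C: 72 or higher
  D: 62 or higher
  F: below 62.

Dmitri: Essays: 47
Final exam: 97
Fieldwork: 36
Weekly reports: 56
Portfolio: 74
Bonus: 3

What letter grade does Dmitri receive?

D

Fieldwork score 36 < 50: minimum not met.
Weighted total:
  Essays 47 × 0.05 = 2.35
  Final exam 97 × 0.15 = 14.55
  Fieldwork 36 × 0.18 = 6.48
  Weekly reports 56 × 0.36 = 20.16
  Portfolio 74 × 0.26 = 19.24
Sum = 62.78
Bonus: 62.78 + 3 = 65.78
65.78 would be D; cap at D applies → D.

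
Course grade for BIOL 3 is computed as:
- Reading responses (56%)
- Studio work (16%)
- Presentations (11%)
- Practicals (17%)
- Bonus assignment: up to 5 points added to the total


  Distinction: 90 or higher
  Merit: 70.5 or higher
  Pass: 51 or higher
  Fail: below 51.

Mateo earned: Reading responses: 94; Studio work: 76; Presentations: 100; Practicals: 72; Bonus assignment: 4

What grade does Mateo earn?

Weighted total:
  Reading responses 94 × 0.56 = 52.64
  Studio work 76 × 0.16 = 12.16
  Presentations 100 × 0.11 = 11
  Practicals 72 × 0.17 = 12.24
Sum = 88.04
Bonus assignment: 88.04 + 4 = 92.04
92.04 ≥ 90 → Distinction

Distinction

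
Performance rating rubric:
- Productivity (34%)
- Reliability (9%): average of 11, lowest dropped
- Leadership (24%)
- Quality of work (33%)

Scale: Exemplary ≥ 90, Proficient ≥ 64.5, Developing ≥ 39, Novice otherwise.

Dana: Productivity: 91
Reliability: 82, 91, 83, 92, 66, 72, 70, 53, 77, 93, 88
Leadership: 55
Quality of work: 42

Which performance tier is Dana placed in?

Reliability: drop 53 → average of remaining 10 = 814/10 = 81.4
Weighted total:
  Productivity 91 × 0.34 = 30.94
  Reliability 81.4 × 0.09 = 7.326
  Leadership 55 × 0.24 = 13.2
  Quality of work 42 × 0.33 = 13.86
Sum = 65.326
65.326 is ≥ 64.5 and < 90 → Proficient

Proficient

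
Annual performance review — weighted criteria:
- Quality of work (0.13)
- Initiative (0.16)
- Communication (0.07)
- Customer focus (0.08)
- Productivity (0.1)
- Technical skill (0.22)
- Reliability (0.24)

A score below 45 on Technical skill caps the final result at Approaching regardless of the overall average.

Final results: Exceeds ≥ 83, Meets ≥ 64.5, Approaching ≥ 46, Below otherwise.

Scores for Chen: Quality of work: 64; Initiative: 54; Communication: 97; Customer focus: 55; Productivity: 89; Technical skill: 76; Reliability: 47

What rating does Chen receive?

Meets

Technical skill score 76 ≥ 45: minimum met.
Weighted total:
  Quality of work 64 × 0.13 = 8.32
  Initiative 54 × 0.16 = 8.64
  Communication 97 × 0.07 = 6.79
  Customer focus 55 × 0.08 = 4.4
  Productivity 89 × 0.1 = 8.9
  Technical skill 76 × 0.22 = 16.72
  Reliability 47 × 0.24 = 11.28
Sum = 65.05
65.05 is ≥ 64.5 and < 83 → Meets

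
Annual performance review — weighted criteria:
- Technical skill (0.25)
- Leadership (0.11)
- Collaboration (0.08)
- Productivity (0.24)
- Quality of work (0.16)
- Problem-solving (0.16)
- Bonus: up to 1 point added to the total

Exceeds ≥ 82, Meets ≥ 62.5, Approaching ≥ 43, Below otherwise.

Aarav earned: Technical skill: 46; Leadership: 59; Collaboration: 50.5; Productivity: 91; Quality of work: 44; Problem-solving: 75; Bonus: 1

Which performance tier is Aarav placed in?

Weighted total:
  Technical skill 46 × 0.25 = 11.5
  Leadership 59 × 0.11 = 6.49
  Collaboration 50.5 × 0.08 = 4.04
  Productivity 91 × 0.24 = 21.84
  Quality of work 44 × 0.16 = 7.04
  Problem-solving 75 × 0.16 = 12
Sum = 62.91
Bonus: 62.91 + 1 = 63.91
63.91 is ≥ 62.5 and < 82 → Meets

Meets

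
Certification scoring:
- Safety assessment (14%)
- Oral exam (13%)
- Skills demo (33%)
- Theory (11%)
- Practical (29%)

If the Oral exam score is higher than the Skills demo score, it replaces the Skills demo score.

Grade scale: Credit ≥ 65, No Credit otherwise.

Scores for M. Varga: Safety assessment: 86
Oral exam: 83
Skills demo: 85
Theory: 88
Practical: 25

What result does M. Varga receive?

Credit

Oral exam (83) ≤ Skills demo (85), so Skills demo stays at 85.
Weighted total:
  Safety assessment 86 × 0.14 = 12.04
  Oral exam 83 × 0.13 = 10.79
  Skills demo 85 × 0.33 = 28.05
  Theory 88 × 0.11 = 9.68
  Practical 25 × 0.29 = 7.25
Sum = 67.81
67.81 ≥ 65 → Credit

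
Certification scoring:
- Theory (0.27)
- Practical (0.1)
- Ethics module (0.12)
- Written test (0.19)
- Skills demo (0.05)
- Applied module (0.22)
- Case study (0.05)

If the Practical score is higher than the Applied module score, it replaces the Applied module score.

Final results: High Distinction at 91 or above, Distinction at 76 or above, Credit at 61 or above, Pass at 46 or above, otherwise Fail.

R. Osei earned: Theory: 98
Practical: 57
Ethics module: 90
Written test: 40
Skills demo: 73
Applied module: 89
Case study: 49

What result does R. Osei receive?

Practical (57) ≤ Applied module (89), so Applied module stays at 89.
Weighted total:
  Theory 98 × 0.27 = 26.46
  Practical 57 × 0.1 = 5.7
  Ethics module 90 × 0.12 = 10.8
  Written test 40 × 0.19 = 7.6
  Skills demo 73 × 0.05 = 3.65
  Applied module 89 × 0.22 = 19.58
  Case study 49 × 0.05 = 2.45
Sum = 76.24
76.24 is ≥ 76 and < 91 → Distinction

Distinction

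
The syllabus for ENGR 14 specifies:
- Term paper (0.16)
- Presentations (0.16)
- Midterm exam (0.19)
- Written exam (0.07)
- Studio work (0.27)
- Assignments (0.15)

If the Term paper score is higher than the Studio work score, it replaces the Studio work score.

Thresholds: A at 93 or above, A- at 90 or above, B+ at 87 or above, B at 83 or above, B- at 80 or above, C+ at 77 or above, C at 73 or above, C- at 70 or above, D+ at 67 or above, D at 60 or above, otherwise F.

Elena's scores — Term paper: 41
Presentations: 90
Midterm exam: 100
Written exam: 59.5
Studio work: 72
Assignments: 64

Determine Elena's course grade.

C

Term paper (41) ≤ Studio work (72), so Studio work stays at 72.
Weighted total:
  Term paper 41 × 0.16 = 6.56
  Presentations 90 × 0.16 = 14.4
  Midterm exam 100 × 0.19 = 19
  Written exam 59.5 × 0.07 = 4.165
  Studio work 72 × 0.27 = 19.44
  Assignments 64 × 0.15 = 9.6
Sum = 73.165
73.165 is ≥ 73 and < 77 → C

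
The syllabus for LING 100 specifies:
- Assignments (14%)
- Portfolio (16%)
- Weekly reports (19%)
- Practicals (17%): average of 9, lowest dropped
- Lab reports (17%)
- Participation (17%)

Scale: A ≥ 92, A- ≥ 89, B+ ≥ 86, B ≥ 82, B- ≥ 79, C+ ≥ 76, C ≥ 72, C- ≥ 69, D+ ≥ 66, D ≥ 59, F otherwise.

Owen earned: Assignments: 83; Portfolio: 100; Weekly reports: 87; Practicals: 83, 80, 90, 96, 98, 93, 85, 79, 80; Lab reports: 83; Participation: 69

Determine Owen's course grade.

Practicals: drop 79 → average of remaining 8 = 705/8 = 88.125
Weighted total:
  Assignments 83 × 0.14 = 11.62
  Portfolio 100 × 0.16 = 16
  Weekly reports 87 × 0.19 = 16.53
  Practicals 88.125 × 0.17 = 14.98125
  Lab reports 83 × 0.17 = 14.11
  Participation 69 × 0.17 = 11.73
Sum = 84.97125
84.97125 is ≥ 82 and < 86 → B

B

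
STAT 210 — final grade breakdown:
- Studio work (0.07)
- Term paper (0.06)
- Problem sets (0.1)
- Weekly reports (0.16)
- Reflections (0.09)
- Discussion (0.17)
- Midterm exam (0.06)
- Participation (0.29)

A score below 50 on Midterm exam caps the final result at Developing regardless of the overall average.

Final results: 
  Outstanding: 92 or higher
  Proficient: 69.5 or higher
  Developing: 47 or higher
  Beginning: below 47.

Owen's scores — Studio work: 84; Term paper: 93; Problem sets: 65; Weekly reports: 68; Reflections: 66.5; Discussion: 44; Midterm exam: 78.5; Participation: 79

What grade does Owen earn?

Proficient

Midterm exam score 78.5 ≥ 50: minimum met.
Weighted total:
  Studio work 84 × 0.07 = 5.88
  Term paper 93 × 0.06 = 5.58
  Problem sets 65 × 0.1 = 6.5
  Weekly reports 68 × 0.16 = 10.88
  Reflections 66.5 × 0.09 = 5.985
  Discussion 44 × 0.17 = 7.48
  Midterm exam 78.5 × 0.06 = 4.71
  Participation 79 × 0.29 = 22.91
Sum = 69.925
69.925 is ≥ 69.5 and < 92 → Proficient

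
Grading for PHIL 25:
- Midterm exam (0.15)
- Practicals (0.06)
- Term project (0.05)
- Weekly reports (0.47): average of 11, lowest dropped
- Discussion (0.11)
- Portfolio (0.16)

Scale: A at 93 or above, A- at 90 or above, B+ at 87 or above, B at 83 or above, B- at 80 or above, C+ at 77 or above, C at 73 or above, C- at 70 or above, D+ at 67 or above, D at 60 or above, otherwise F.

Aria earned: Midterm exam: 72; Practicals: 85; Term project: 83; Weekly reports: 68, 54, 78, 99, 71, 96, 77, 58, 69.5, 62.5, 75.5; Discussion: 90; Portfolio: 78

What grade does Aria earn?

C+

Weekly reports: drop 54 → average of remaining 10 = 754.5/10 = 75.45
Weighted total:
  Midterm exam 72 × 0.15 = 10.8
  Practicals 85 × 0.06 = 5.1
  Term project 83 × 0.05 = 4.15
  Weekly reports 75.45 × 0.47 = 35.4615
  Discussion 90 × 0.11 = 9.9
  Portfolio 78 × 0.16 = 12.48
Sum = 77.8915
77.8915 is ≥ 77 and < 80 → C+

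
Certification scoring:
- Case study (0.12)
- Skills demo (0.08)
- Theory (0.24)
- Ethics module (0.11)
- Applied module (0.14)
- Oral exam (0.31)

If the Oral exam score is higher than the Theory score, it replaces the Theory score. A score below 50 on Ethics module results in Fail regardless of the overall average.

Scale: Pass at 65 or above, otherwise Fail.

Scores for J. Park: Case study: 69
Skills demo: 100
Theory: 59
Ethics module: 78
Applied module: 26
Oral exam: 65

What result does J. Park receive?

Oral exam (65) > Theory (59), so Theory counts as 65.
Ethics module score 78 ≥ 50: minimum met.
Weighted total:
  Case study 69 × 0.12 = 8.28
  Skills demo 100 × 0.08 = 8
  Theory 65 × 0.24 = 15.6
  Ethics module 78 × 0.11 = 8.58
  Applied module 26 × 0.14 = 3.64
  Oral exam 65 × 0.31 = 20.15
Sum = 64.25
64.25 < 65 → Fail

Fail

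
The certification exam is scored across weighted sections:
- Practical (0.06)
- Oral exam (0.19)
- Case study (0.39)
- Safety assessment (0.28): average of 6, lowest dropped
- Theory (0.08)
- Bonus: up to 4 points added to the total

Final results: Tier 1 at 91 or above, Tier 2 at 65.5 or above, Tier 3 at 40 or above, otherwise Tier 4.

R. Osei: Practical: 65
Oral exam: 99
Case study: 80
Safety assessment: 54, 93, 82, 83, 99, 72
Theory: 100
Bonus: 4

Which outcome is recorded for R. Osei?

Tier 2

Safety assessment: drop 54 → average of remaining 5 = 429/5 = 85.8
Weighted total:
  Practical 65 × 0.06 = 3.9
  Oral exam 99 × 0.19 = 18.81
  Case study 80 × 0.39 = 31.2
  Safety assessment 85.8 × 0.28 = 24.024
  Theory 100 × 0.08 = 8
Sum = 85.934
Bonus: 85.934 + 4 = 89.934
89.934 is ≥ 65.5 and < 91 → Tier 2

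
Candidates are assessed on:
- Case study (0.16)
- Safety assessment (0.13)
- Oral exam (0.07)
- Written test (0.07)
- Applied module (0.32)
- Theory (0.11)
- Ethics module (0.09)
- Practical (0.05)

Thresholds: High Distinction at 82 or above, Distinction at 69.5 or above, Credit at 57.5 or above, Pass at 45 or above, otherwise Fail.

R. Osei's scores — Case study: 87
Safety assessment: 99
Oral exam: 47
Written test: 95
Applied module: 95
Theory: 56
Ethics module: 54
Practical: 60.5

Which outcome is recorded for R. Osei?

Weighted total:
  Case study 87 × 0.16 = 13.92
  Safety assessment 99 × 0.13 = 12.87
  Oral exam 47 × 0.07 = 3.29
  Written test 95 × 0.07 = 6.65
  Applied module 95 × 0.32 = 30.4
  Theory 56 × 0.11 = 6.16
  Ethics module 54 × 0.09 = 4.86
  Practical 60.5 × 0.05 = 3.025
Sum = 81.175
81.175 is ≥ 69.5 and < 82 → Distinction

Distinction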